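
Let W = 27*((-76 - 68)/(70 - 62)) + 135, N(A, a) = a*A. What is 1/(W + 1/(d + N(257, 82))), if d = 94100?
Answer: -115174/40426073 ≈ -0.0028490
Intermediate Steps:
N(A, a) = A*a
W = -351 (W = 27*(-144/8) + 135 = 27*(-144*⅛) + 135 = 27*(-18) + 135 = -486 + 135 = -351)
1/(W + 1/(d + N(257, 82))) = 1/(-351 + 1/(94100 + 257*82)) = 1/(-351 + 1/(94100 + 21074)) = 1/(-351 + 1/115174) = 1/(-40426073/115174) = -115174/40426073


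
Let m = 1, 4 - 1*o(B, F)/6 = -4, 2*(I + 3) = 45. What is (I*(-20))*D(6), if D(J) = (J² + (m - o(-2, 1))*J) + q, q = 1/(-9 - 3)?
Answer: 191945/2 ≈ 95973.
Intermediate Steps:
I = 39/2 (I = -3 + (½)*45 = -3 + 45/2 = 39/2 ≈ 19.500)
o(B, F) = 48 (o(B, F) = 24 - 6*(-4) = 24 + 24 = 48)
q = -1/12 (q = 1/(-12) = -1/12 ≈ -0.083333)
D(J) = -1/12 + J² - 47*J (D(J) = (J² + (1 - 1*48)*J) - 1/12 = (J² + (1 - 48)*J) - 1/12 = (J² - 47*J) - 1/12 = -1/12 + J² - 47*J)
(I*(-20))*D(6) = ((39/2)*(-20))*(-1/12 + 6² - 47*6) = -390*(-1/12 + 36 - 282) = -390*(-2953/12) = 191945/2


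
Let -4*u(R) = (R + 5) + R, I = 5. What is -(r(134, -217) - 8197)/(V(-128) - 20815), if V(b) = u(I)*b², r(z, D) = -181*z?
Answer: -32451/82255 ≈ -0.39452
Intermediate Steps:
u(R) = -5/4 - R/2 (u(R) = -((R + 5) + R)/4 = -((5 + R) + R)/4 = -(5 + 2*R)/4 = -5/4 - R/2)
V(b) = -15*b²/4 (V(b) = (-5/4 - ½*5)*b² = (-5/4 - 5/2)*b² = -15*b²/4)
-(r(134, -217) - 8197)/(V(-128) - 20815) = -(-181*134 - 8197)/(-15/4*(-128)² - 20815) = -(-24254 - 8197)/(-15/4*16384 - 20815) = -(-32451)/(-61440 - 20815) = -(-32451)/(-82255) = -(-32451)*(-1)/82255 = -1*32451/82255 = -32451/82255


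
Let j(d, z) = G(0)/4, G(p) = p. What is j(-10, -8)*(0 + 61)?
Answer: 0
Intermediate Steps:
j(d, z) = 0 (j(d, z) = 0/4 = 0*(1/4) = 0)
j(-10, -8)*(0 + 61) = 0*(0 + 61) = 0*61 = 0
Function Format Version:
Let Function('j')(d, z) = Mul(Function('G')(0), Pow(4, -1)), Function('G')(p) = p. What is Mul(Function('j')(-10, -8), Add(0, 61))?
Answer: 0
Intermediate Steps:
Function('j')(d, z) = 0 (Function('j')(d, z) = Mul(0, Pow(4, -1)) = Mul(0, Rational(1, 4)) = 0)
Mul(Function('j')(-10, -8), Add(0, 61)) = Mul(0, Add(0, 61)) = Mul(0, 61) = 0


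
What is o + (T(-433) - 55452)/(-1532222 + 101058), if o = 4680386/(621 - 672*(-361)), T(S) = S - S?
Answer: 1677971649145/87019422483 ≈ 19.283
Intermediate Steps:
T(S) = 0
o = 4680386/243213 (o = 4680386/(621 + 242592) = 4680386/243213 ≈ 19.244)
o + (T(-433) - 55452)/(-1532222 + 101058) = 4680386/243213 + (0 - 55452)/(-1532222 + 101058) = 4680386/243213 - 55452/(-1431164) = 4680386/243213 - 55452*(-1/1431164) = 4680386/243213 + 13863/357791 = 1677971649145/87019422483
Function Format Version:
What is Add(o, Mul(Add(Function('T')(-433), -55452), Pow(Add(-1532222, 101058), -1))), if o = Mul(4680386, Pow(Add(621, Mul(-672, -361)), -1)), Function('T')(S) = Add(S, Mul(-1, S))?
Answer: Rational(1677971649145, 87019422483) ≈ 19.283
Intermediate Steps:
Function('T')(S) = 0
o = Rational(4680386, 243213) (o = Mul(4680386, Pow(Add(621, 242592), -1)) = Mul(4680386, Pow(243213, -1)) = Mul(4680386, Rational(1, 243213)) = Rational(4680386, 243213) ≈ 19.244)
Add(o, Mul(Add(Function('T')(-433), -55452), Pow(Add(-1532222, 101058), -1))) = Add(Rational(4680386, 243213), Mul(Add(0, -55452), Pow(Add(-1532222, 101058), -1))) = Add(Rational(4680386, 243213), Mul(-55452, Pow(-1431164, -1))) = Add(Rational(4680386, 243213), Mul(-55452, Rational(-1, 1431164))) = Add(Rational(4680386, 243213), Rational(13863, 357791)) = Rational(1677971649145, 87019422483)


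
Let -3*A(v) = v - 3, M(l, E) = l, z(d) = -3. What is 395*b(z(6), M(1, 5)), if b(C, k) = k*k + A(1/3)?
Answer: 6715/9 ≈ 746.11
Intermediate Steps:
A(v) = 1 - v/3 (A(v) = -(v - 3)/3 = -(-3 + v)/3 = 1 - v/3)
b(C, k) = 8/9 + k² (b(C, k) = k*k + (1 - ⅓/3) = k² + (1 - ⅓*⅓) = k² + (1 - ⅑) = k² + 8/9 = 8/9 + k²)
395*b(z(6), M(1, 5)) = 395*(8/9 + 1²) = 395*(8/9 + 1) = 395*(17/9) = 6715/9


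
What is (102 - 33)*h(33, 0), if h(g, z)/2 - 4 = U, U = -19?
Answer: -2070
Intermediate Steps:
h(g, z) = -30 (h(g, z) = 8 + 2*(-19) = 8 - 38 = -30)
(102 - 33)*h(33, 0) = (102 - 33)*(-30) = 69*(-30) = -2070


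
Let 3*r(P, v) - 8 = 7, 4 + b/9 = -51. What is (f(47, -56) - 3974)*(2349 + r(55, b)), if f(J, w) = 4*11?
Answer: -9251220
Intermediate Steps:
b = -495 (b = -36 + 9*(-51) = -36 - 459 = -495)
r(P, v) = 5 (r(P, v) = 8/3 + (⅓)*7 = 8/3 + 7/3 = 5)
f(J, w) = 44
(f(47, -56) - 3974)*(2349 + r(55, b)) = (44 - 3974)*(2349 + 5) = -3930*2354 = -9251220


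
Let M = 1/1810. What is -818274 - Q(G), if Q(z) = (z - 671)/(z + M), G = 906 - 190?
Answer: -353483757588/431987 ≈ -8.1827e+5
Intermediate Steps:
M = 1/1810 ≈ 0.00055249
G = 716
Q(z) = (-671 + z)/(1/1810 + z) (Q(z) = (z - 671)/(z + 1/1810) = (-671 + z)/(1/1810 + z))
-818274 - Q(G) = -818274 - 1810*(-671 + 716)/(1 + 1810*716) = -818274 - 1810*45/(1 + 1295960) = -818274 - 1810*45/1295961 = -818274 - 1*27150/431987 = -818274 - 27150/431987 = -353483757588/431987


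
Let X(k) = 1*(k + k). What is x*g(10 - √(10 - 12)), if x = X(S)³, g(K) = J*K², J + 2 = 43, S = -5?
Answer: -4018000 + 820000*I*√2 ≈ -4.018e+6 + 1.1597e+6*I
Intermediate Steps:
J = 41 (J = -2 + 43 = 41)
X(k) = 2*k (X(k) = 1*(2*k) = 2*k)
g(K) = 41*K²
x = -1000 (x = (2*(-5))³ = (-10)³ = -1000)
x*g(10 - √(10 - 12)) = -41000*(10 - √(10 - 12))² = -41000*(10 - √(-2))² = -41000*(10 - I*√2)²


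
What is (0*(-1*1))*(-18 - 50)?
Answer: 0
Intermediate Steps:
(0*(-1*1))*(-18 - 50) = (0*(-1))*(-68) = 0*(-68) = 0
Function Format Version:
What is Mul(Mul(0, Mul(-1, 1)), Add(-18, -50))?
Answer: 0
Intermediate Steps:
Mul(Mul(0, Mul(-1, 1)), Add(-18, -50)) = Mul(Mul(0, -1), -68) = Mul(0, -68) = 0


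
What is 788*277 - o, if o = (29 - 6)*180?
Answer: 214136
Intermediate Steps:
o = 4140 (o = 23*180 = 4140)
788*277 - o = 788*277 - 1*4140 = 218276 - 4140 = 214136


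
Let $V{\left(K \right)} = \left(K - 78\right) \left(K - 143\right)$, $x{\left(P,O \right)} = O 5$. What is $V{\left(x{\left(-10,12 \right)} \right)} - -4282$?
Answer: $5776$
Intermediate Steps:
$x{\left(P,O \right)} = 5 O$
$V{\left(K \right)} = \left(-143 + K\right) \left(-78 + K\right)$ ($V{\left(K \right)} = \left(-78 + K\right) \left(-143 + K\right) = \left(-143 + K\right) \left(-78 + K\right)$)
$V{\left(x{\left(-10,12 \right)} \right)} - -4282 = \left(11154 + \left(5 \cdot 12\right)^{2} - 221 \cdot 5 \cdot 12\right) - -4282 = \left(11154 + 60^{2} - 13260\right) + 4282 = \left(11154 + 3600 - 13260\right) + 4282 = 1494 + 4282 = 5776$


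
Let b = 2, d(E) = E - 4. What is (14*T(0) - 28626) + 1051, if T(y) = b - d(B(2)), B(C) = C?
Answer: -27519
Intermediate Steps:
d(E) = -4 + E
T(y) = 4 (T(y) = 2 - (-4 + 2) = 2 - 1*(-2) = 2 + 2 = 4)
(14*T(0) - 28626) + 1051 = (14*4 - 28626) + 1051 = (56 - 28626) + 1051 = -28570 + 1051 = -27519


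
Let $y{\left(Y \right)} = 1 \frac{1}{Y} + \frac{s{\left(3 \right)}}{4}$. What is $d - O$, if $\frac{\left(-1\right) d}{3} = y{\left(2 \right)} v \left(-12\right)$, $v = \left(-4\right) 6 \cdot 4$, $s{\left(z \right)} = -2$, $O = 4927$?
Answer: $-4927$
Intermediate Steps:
$v = -96$ ($v = \left(-24\right) 4 = -96$)
$y{\left(Y \right)} = - \frac{1}{2} + \frac{1}{Y}$ ($y{\left(Y \right)} = 1 \frac{1}{Y} - \frac{2}{4} = \frac{1}{Y} - \frac{1}{2} = - \frac{1}{2} + \frac{1}{Y}$)
$d = 0$ ($d = - 3 \frac{2 - 2}{2 \cdot 2} \left(-96\right) \left(-12\right) = - 3 \cdot \frac{1}{2} \cdot \frac{1}{2} \left(2 - 2\right) \left(-96\right) \left(-12\right) = - 3 \cdot \frac{1}{2} \cdot \frac{1}{2} \cdot 0 \left(-96\right) \left(-12\right) = - 3 \cdot 0 \left(-96\right) \left(-12\right) = - 3 \cdot 0 \left(-12\right) = \left(-3\right) 0 = 0$)
$d - O = 0 - 4927 = -4927$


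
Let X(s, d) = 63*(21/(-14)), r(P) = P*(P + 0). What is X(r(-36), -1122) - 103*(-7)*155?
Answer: 223321/2 ≈ 1.1166e+5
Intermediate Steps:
r(P) = P² (r(P) = P*P = P²)
X(s, d) = -189/2 (X(s, d) = 63*(21*(-1/14)) = 63*(-3/2) = -189/2)
X(r(-36), -1122) - 103*(-7)*155 = -189/2 - 103*(-7)*155 = -189/2 - (-721)*155 = -189/2 - 1*(-111755) = -189/2 + 111755 = 223321/2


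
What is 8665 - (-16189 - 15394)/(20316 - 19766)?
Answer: 4797333/550 ≈ 8722.4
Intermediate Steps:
8665 - (-16189 - 15394)/(20316 - 19766) = 8665 - (-31583)/550 = 8665 - 1*(-31583/550) = 8665 + 31583/550 = 4797333/550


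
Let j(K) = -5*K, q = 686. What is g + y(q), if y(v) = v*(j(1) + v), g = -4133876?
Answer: -3666710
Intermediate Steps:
y(v) = v*(-5 + v) (y(v) = v*(-5*1 + v) = v*(-5 + v))
g + y(q) = -4133876 + 686*(-5 + 686) = -4133876 + 686*681 = -4133876 + 467166 = -3666710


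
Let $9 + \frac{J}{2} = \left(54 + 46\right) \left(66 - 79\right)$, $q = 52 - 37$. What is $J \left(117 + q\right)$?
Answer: $-345576$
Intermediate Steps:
$q = 15$ ($q = 52 - 37 = 15$)
$J = -2618$ ($J = -18 + 2 \left(54 + 46\right) \left(66 - 79\right) = -18 + 2 \cdot 100 \left(-13\right) = -18 + 2 \left(-1300\right) = -18 - 2600 = -2618$)
$J \left(117 + q\right) = - 2618 \left(117 + 15\right) = \left(-2618\right) 132 = -345576$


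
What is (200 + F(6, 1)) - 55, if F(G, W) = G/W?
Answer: 151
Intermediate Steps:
F(G, W) = G/W
(200 + F(6, 1)) - 55 = (200 + 6/1) - 55 = (200 + 6*1) - 55 = (200 + 6) - 55 = 206 - 55 = 151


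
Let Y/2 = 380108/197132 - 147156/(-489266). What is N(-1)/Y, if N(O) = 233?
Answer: 2809105816387/53745769330 ≈ 52.267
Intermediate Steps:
Y = 53745769330/12056248139 (Y = 2*(380108/197132 - 147156/(-489266)) = 2*(380108*(1/197132) - 147156*(-1/489266)) = 2*(95027/49283 + 73578/244633) = 2*(26872884665/12056248139) = 53745769330/12056248139 ≈ 4.4579)
N(-1)/Y = 233/(53745769330/12056248139) = 233*(12056248139/53745769330) = 2809105816387/53745769330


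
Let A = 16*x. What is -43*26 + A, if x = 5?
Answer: -1038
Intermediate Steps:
A = 80 (A = 16*5 = 80)
-43*26 + A = -43*26 + 80 = -1118 + 80 = -1038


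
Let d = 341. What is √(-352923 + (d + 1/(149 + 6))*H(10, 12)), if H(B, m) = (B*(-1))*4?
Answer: I*√352267291/31 ≈ 605.44*I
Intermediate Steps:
H(B, m) = -4*B (H(B, m) = -B*4 = -4*B)
√(-352923 + (d + 1/(149 + 6))*H(10, 12)) = √(-352923 + (341 + 1/(149 + 6))*(-4*10)) = √(-352923 + (341 + 1/155)*(-40)) = √(-352923 + (52856/155)*(-40)) = √(-352923 - 422848/31) = √(-11363461/31) = I*√352267291/31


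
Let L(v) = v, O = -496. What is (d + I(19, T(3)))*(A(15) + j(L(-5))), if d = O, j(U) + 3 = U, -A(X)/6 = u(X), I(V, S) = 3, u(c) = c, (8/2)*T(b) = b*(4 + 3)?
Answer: 48314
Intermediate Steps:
T(b) = 7*b/4 (T(b) = (b*(4 + 3))/4 = (b*7)/4 = (7*b)/4 = 7*b/4)
A(X) = -6*X
j(U) = -3 + U
d = -496
(d + I(19, T(3)))*(A(15) + j(L(-5))) = (-496 + 3)*(-6*15 + (-3 - 5)) = -493*(-90 - 8) = -493*(-98) = 48314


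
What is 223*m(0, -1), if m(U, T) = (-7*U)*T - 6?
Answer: -1338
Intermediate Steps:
m(U, T) = -6 - 7*T*U (m(U, T) = -7*T*U - 6 = -6 - 7*T*U)
223*m(0, -1) = 223*(-6 - 7*(-1)*0) = 223*(-6 + 0) = 223*(-6) = -1338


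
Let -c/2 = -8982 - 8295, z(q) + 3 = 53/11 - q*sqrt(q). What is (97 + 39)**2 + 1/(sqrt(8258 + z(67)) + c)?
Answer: 18496 + 1/(34554 + sqrt(90858/11 - 67*sqrt(67))) ≈ 18496.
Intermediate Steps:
z(q) = 20/11 - q**(3/2) (z(q) = -3 + (53/11 - q*sqrt(q)) = -3 + (53*(1/11) - q**(3/2)) = -3 + (53/11 - q**(3/2)) = 20/11 - q**(3/2))
c = 34554 (c = -2*(-8982 - 8295) = -2*(-17277) = 34554)
(97 + 39)**2 + 1/(sqrt(8258 + z(67)) + c) = (97 + 39)**2 + 1/(sqrt(8258 + (20/11 - 67**(3/2))) + 34554) = 136**2 + 1/(sqrt(8258 + (20/11 - 67*sqrt(67))) + 34554) = 18496 + 1/(sqrt(8258 + (20/11 - 67*sqrt(67))) + 34554) = 18496 + 1/(sqrt(90858/11 - 67*sqrt(67)) + 34554) = 18496 + 1/(34554 + sqrt(90858/11 - 67*sqrt(67)))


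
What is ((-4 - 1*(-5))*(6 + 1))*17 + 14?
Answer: 133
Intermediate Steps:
((-4 - 1*(-5))*(6 + 1))*17 + 14 = ((-4 + 5)*7)*17 + 14 = (1*7)*17 + 14 = 7*17 + 14 = 119 + 14 = 133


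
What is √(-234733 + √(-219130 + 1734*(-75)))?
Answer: √(-234733 + 2*I*√87295) ≈ 0.6098 + 484.49*I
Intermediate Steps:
√(-234733 + √(-219130 + 1734*(-75))) = √(-234733 + √(-219130 - 130050)) = √(-234733 + √(-349180)) = √(-234733 + 2*I*√87295)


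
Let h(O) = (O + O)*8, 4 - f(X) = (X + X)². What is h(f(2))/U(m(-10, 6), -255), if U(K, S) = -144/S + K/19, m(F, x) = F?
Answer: -155040/31 ≈ -5001.3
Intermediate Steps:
U(K, S) = -144/S + K/19 (U(K, S) = -144/S + K*(1/19) = -144/S + K/19)
f(X) = 4 - 4*X² (f(X) = 4 - (X + X)² = 4 - (2*X)² = 4 - 4*X²)
h(O) = 16*O (h(O) = (2*O)*8 = 16*O)
h(f(2))/U(m(-10, 6), -255) = (16*(4 - 4*2²))/(-144/(-255) + (1/19)*(-10)) = (16*(4 - 4*4))/(-144*(-1/255) - 10/19) = (16*(4 - 16))/(48/85 - 10/19) = (16*(-12))/(62/1615) = -192*1615/62 = -155040/31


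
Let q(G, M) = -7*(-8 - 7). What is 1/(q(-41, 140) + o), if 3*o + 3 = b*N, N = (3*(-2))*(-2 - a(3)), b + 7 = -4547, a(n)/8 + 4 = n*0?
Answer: 1/273344 ≈ 3.6584e-6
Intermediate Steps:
a(n) = -32 (a(n) = -32 + 8*(n*0) = -32 + 8*0 = -32 + 0 = -32)
q(G, M) = 105 (q(G, M) = -7*(-15) = 105)
b = -4554 (b = -7 - 4547 = -4554)
N = -180 (N = (3*(-2))*(-2 - 1*(-32)) = -6*(-2 + 32) = -6*30 = -180)
o = 273239 (o = -1 + (-4554*(-180))/3 = -1 + (⅓)*819720 = -1 + 273240 = 273239)
1/(q(-41, 140) + o) = 1/(105 + 273239) = 1/273344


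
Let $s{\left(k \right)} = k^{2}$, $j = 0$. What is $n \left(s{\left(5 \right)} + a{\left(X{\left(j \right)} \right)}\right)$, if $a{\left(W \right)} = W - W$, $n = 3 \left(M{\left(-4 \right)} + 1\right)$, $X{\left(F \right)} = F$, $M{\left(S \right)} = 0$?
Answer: $75$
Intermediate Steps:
$n = 3$ ($n = 3 \left(0 + 1\right) = 3 \cdot 1 = 3$)
$a{\left(W \right)} = 0$
$n \left(s{\left(5 \right)} + a{\left(X{\left(j \right)} \right)}\right) = 3 \left(5^{2} + 0\right) = 3 \left(25 + 0\right) = 3 \cdot 25 = 75$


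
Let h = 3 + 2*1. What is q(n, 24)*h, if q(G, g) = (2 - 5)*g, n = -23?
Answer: -360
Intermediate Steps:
q(G, g) = -3*g
h = 5 (h = 3 + 2 = 5)
q(n, 24)*h = -3*24*5 = -72*5 = -360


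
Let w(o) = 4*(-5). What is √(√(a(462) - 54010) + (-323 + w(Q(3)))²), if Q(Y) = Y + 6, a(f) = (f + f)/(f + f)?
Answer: √(117649 + 3*I*√6001) ≈ 343.0 + 0.339*I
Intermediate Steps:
a(f) = 1 (a(f) = (2*f)/((2*f)) = (2*f)*(1/(2*f)) = 1)
Q(Y) = 6 + Y
w(o) = -20
√(√(a(462) - 54010) + (-323 + w(Q(3)))²) = √(√(1 - 54010) + (-323 - 20)²) = √(√(-54009) + (-343)²) = √(3*I*√6001 + 117649) = √(117649 + 3*I*√6001)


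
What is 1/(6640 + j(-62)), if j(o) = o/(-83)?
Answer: 83/551182 ≈ 0.00015059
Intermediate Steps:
j(o) = -o/83 (j(o) = o*(-1/83) = -o/83)
1/(6640 + j(-62)) = 1/(6640 - 1/83*(-62)) = 1/(6640 + 62/83) = 1/(551182/83) = 83/551182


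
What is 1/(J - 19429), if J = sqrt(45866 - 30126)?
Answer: -19429/377470301 - 2*sqrt(3935)/377470301 ≈ -5.1804e-5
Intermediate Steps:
J = 2*sqrt(3935) (J = sqrt(15740) = 2*sqrt(3935) ≈ 125.46)
1/(J - 19429) = 1/(2*sqrt(3935) - 19429) = 1/(-19429 + 2*sqrt(3935))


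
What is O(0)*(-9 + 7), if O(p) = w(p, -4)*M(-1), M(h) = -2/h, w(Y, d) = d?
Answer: 16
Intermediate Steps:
O(p) = -8 (O(p) = -(-8)/(-1) = -(-8)*(-1) = -4*2 = -8)
O(0)*(-9 + 7) = -8*(-9 + 7) = -8*(-2) = 16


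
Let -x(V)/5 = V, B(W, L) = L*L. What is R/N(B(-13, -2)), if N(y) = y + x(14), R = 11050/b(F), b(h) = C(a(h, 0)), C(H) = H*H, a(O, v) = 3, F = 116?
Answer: -5525/297 ≈ -18.603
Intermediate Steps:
B(W, L) = L²
x(V) = -5*V
C(H) = H²
b(h) = 9 (b(h) = 3² = 9)
R = 11050/9 ≈ 1227.8
N(y) = -70 + y (N(y) = y - 5*14 = y - 70 = -70 + y)
R/N(B(-13, -2)) = 11050/(9*(-70 + (-2)²)) = 11050/(9*(-70 + 4)) = (11050/9)/(-66) = (11050/9)*(-1/66) = -5525/297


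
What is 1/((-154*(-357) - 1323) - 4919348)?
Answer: -1/4865693 ≈ -2.0552e-7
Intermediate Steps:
1/((-154*(-357) - 1323) - 4919348) = 1/((54978 - 1323) - 4919348) = 1/(53655 - 4919348) = 1/(-4865693) = -1/4865693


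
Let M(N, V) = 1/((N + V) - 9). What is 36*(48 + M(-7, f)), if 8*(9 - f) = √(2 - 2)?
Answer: 12060/7 ≈ 1722.9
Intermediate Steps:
f = 9 (f = 9 - √(2 - 2)/8 = 9 - √0/8 = 9 - ⅛*0 = 9 + 0 = 9)
M(N, V) = 1/(-9 + N + V)
36*(48 + M(-7, f)) = 36*(48 + 1/(-9 - 7 + 9)) = 36*(48 + 1/(-7)) = 36*(48 - ⅐) = 36*(335/7) = 12060/7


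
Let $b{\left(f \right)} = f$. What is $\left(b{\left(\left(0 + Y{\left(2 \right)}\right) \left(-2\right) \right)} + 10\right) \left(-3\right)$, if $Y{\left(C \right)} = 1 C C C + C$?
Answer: $30$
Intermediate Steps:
$Y{\left(C \right)} = C + C^{3}$ ($Y{\left(C \right)} = C C C + C = C^{2} C + C = C^{3} + C = C + C^{3}$)
$\left(b{\left(\left(0 + Y{\left(2 \right)}\right) \left(-2\right) \right)} + 10\right) \left(-3\right) = \left(\left(0 + \left(2 + 2^{3}\right)\right) \left(-2\right) + 10\right) \left(-3\right) = \left(\left(0 + \left(2 + 8\right)\right) \left(-2\right) + 10\right) \left(-3\right) = \left(\left(0 + 10\right) \left(-2\right) + 10\right) \left(-3\right) = \left(10 \left(-2\right) + 10\right) \left(-3\right) = \left(-20 + 10\right) \left(-3\right) = \left(-10\right) \left(-3\right) = 30$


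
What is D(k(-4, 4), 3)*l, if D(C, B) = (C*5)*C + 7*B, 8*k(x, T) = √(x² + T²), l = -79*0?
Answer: 0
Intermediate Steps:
l = 0
k(x, T) = √(T² + x²)/8 (k(x, T) = √(x² + T²)/8 = √(T² + x²)/8)
D(C, B) = 5*C² + 7*B (D(C, B) = (5*C)*C + 7*B = 5*C² + 7*B)
D(k(-4, 4), 3)*l = (5*(√(4² + (-4)²)/8)² + 7*3)*0 = (5*(√(16 + 16)/8)² + 21)*0 = (5*(√32/8)² + 21)*0 = (5*((4*√2)/8)² + 21)*0 = (5*(√2/2)² + 21)*0 = (5*(½) + 21)*0 = (5/2 + 21)*0 = (47/2)*0 = 0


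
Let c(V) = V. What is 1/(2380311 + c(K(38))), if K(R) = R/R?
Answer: 1/2380312 ≈ 4.2011e-7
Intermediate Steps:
K(R) = 1
1/(2380311 + c(K(38))) = 1/(2380311 + 1) = 1/2380312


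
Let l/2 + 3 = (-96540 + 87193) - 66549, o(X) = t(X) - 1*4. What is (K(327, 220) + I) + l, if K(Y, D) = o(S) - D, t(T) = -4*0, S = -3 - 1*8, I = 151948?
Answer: -74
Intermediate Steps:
S = -11 (S = -3 - 8 = -11)
t(T) = 0
o(X) = -4 (o(X) = 0 - 1*4 = 0 - 4 = -4)
l = -151798 (l = -6 + 2*((-96540 + 87193) - 66549) = -6 + 2*(-9347 - 66549) = -6 + 2*(-75896) = -6 - 151792 = -151798)
K(Y, D) = -4 - D
(K(327, 220) + I) + l = ((-4 - 1*220) + 151948) - 151798 = ((-4 - 220) + 151948) - 151798 = (-224 + 151948) - 151798 = 151724 - 151798 = -74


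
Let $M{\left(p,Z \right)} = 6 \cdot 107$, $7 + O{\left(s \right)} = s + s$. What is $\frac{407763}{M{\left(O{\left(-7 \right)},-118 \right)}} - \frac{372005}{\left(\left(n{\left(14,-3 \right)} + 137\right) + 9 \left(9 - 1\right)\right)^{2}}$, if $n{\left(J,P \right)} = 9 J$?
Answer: $\frac{3034825031}{4803230} \approx 631.83$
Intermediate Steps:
$O{\left(s \right)} = -7 + 2 s$ ($O{\left(s \right)} = -7 + \left(s + s\right) = -7 + 2 s$)
$M{\left(p,Z \right)} = 642$
$\frac{407763}{M{\left(O{\left(-7 \right)},-118 \right)}} - \frac{372005}{\left(\left(n{\left(14,-3 \right)} + 137\right) + 9 \left(9 - 1\right)\right)^{2}} = \frac{407763}{642} - \frac{372005}{\left(\left(9 \cdot 14 + 137\right) + 9 \left(9 - 1\right)\right)^{2}} = 407763 \cdot \frac{1}{642} - \frac{372005}{\left(\left(126 + 137\right) + 9 \cdot 8\right)^{2}} = \frac{135921}{214} - \frac{372005}{\left(263 + 72\right)^{2}} = \frac{135921}{214} - \frac{372005}{335^{2}} = \frac{135921}{214} - \frac{372005}{112225} = \frac{135921}{214} - \frac{74401}{22445} = \frac{3034825031}{4803230}$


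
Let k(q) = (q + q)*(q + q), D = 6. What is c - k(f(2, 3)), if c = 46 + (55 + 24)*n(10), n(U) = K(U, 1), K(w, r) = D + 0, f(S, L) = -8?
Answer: 264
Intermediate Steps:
K(w, r) = 6 (K(w, r) = 6 + 0 = 6)
k(q) = 4*q**2 (k(q) = (2*q)*(2*q) = 4*q**2)
n(U) = 6
c = 520 (c = 46 + (55 + 24)*6 = 46 + 79*6 = 46 + 474 = 520)
c - k(f(2, 3)) = 520 - 4*(-8)**2 = 520 - 4*64 = 520 - 1*256 = 520 - 256 = 264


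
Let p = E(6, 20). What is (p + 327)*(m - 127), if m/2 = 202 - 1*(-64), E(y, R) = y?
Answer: 134865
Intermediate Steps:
p = 6
m = 532 (m = 2*(202 - 1*(-64)) = 2*(202 + 64) = 2*266 = 532)
(p + 327)*(m - 127) = (6 + 327)*(532 - 127) = 333*405 = 134865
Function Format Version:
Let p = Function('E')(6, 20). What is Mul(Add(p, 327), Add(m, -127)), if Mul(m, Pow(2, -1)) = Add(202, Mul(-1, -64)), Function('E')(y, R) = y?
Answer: 134865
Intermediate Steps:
p = 6
m = 532 (m = Mul(2, Add(202, Mul(-1, -64))) = Mul(2, Add(202, 64)) = Mul(2, 266) = 532)
Mul(Add(p, 327), Add(m, -127)) = Mul(Add(6, 327), Add(532, -127)) = Mul(333, 405) = 134865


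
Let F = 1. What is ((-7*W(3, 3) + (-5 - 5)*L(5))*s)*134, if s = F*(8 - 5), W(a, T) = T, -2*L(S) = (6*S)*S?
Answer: 293058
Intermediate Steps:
L(S) = -3*S² (L(S) = -6*S*S/2 = -3*S²)
s = 3 (s = 1*(8 - 5) = 1*3 = 3)
((-7*W(3, 3) + (-5 - 5)*L(5))*s)*134 = ((-7*3 + (-5 - 5)*(-3*5²))*3)*134 = ((-21 - (-30)*25)*3)*134 = ((-21 - 10*(-75))*3)*134 = ((-21 + 750)*3)*134 = (729*3)*134 = 2187*134 = 293058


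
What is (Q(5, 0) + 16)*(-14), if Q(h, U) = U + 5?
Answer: -294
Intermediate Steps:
Q(h, U) = 5 + U
(Q(5, 0) + 16)*(-14) = ((5 + 0) + 16)*(-14) = (5 + 16)*(-14) = 21*(-14) = -294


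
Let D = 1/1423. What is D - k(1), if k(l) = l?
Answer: -1422/1423 ≈ -0.99930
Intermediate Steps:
D = 1/1423 ≈ 0.00070274
D - k(1) = 1/1423 - 1*1 = 1/1423 - 1 = -1422/1423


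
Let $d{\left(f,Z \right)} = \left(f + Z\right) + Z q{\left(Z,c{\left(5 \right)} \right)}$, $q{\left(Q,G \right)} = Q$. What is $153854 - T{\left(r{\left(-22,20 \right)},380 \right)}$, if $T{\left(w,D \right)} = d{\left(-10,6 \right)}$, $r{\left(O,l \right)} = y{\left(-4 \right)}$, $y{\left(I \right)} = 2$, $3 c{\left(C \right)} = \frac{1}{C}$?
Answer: $153822$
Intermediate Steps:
$c{\left(C \right)} = \frac{1}{3 C}$
$r{\left(O,l \right)} = 2$
$d{\left(f,Z \right)} = Z + f + Z^{2}$ ($d{\left(f,Z \right)} = \left(f + Z\right) + Z Z = \left(Z + f\right) + Z^{2} = Z + f + Z^{2}$)
$T{\left(w,D \right)} = 32$ ($T{\left(w,D \right)} = 6 - 10 + 6^{2} = 6 - 10 + 36 = 32$)
$153854 - T{\left(r{\left(-22,20 \right)},380 \right)} = 153854 - 32 = 153822$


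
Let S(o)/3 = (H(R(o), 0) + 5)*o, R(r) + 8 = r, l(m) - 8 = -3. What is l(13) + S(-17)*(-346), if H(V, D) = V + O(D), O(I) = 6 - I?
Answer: -247039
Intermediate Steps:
l(m) = 5 (l(m) = 8 - 3 = 5)
R(r) = -8 + r
H(V, D) = 6 + V - D (H(V, D) = V + (6 - D) = 6 + V - D)
S(o) = 3*o*(3 + o) (S(o) = 3*(((6 + (-8 + o) - 1*0) + 5)*o) = 3*(((6 + (-8 + o) + 0) + 5)*o) = 3*(((-2 + o) + 5)*o) = 3*((3 + o)*o) = 3*(o*(3 + o)) = 3*o*(3 + o))
l(13) + S(-17)*(-346) = 5 + (3*(-17)*(3 - 17))*(-346) = 5 + (3*(-17)*(-14))*(-346) = 5 + 714*(-346) = 5 - 247044 = -247039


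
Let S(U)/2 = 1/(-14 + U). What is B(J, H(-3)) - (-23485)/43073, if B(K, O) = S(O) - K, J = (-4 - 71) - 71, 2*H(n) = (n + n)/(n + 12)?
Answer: 271163711/1852139 ≈ 146.41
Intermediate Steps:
H(n) = n/(12 + n) (H(n) = ((n + n)/(n + 12))/2 = ((2*n)/(12 + n))/2 = (2*n/(12 + n))/2 = n/(12 + n))
J = -146 (J = -75 - 71 = -146)
S(U) = 2/(-14 + U)
B(K, O) = -K + 2/(-14 + O) (B(K, O) = 2/(-14 + O) - K = -K + 2/(-14 + O))
B(J, H(-3)) - (-23485)/43073 = (2 - 1*(-146)*(-14 - 3/(12 - 3)))/(-14 - 3/(12 - 3)) - (-23485)/43073 = (2 - 1*(-146)*(-14 - 3/9))/(-14 - 3/9) - (-23485)/43073 = (2 - 1*(-146)*(-14 - 3*1/9))/(-14 - 3*1/9) - 1*(-23485/43073) = (2 - 1*(-146)*(-14 - 1/3))/(-14 - 1/3) + 23485/43073 = (2 - 1*(-146)*(-43/3))/(-43/3) + 23485/43073 = -3*(2 - 6278/3)/43 + 23485/43073 = -3/43*(-6272/3) + 23485/43073 = 6272/43 + 23485/43073 = 271163711/1852139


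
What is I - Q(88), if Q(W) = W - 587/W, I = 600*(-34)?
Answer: -1802357/88 ≈ -20481.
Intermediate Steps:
I = -20400
I - Q(88) = -20400 - (88 - 587/88) = -20400 - 1*7157/88 = -20400 - 7157/88 = -1802357/88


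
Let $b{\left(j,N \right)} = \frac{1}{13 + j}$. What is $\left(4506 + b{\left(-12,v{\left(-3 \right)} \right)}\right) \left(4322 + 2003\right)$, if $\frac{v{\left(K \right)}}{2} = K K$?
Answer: $28506775$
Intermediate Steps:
$v{\left(K \right)} = 2 K^{2}$ ($v{\left(K \right)} = 2 K K = 2 K^{2}$)
$\left(4506 + b{\left(-12,v{\left(-3 \right)} \right)}\right) \left(4322 + 2003\right) = \left(4506 + \frac{1}{13 - 12}\right) \left(4322 + 2003\right) = \left(4506 + 1^{-1}\right) 6325 = \left(4506 + 1\right) 6325 = 4507 \cdot 6325 = 28506775$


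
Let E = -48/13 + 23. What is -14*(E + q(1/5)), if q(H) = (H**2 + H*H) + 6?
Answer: -115514/325 ≈ -355.43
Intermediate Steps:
q(H) = 6 + 2*H**2 (q(H) = (H**2 + H**2) + 6 = 2*H**2 + 6 = 6 + 2*H**2)
E = 251/13 (E = -48*1/13 + 23 = -48/13 + 23 = 251/13 ≈ 19.308)
-14*(E + q(1/5)) = -14*(251/13 + (6 + 2*(1/5)**2)) = -14*(251/13 + (6 + 2*(1/25))) = -14*(251/13 + (6 + 2/25)) = -14*(251/13 + 152/25) = -14*8251/325 = -115514/325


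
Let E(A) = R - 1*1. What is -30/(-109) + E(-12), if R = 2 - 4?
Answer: -297/109 ≈ -2.7248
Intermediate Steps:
R = -2
E(A) = -3 (E(A) = -2 - 1*1 = -2 - 1 = -3)
-30/(-109) + E(-12) = -30/(-109) - 3 = -1/109*(-30) - 3 = 30/109 - 3 = -297/109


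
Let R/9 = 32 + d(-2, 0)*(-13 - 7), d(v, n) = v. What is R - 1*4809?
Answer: -4161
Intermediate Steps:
R = 648 (R = 9*(32 - 2*(-13 - 7)) = 9*(32 - 2*(-20)) = 9*(32 + 40) = 9*72 = 648)
R - 1*4809 = 648 - 1*4809 = 648 - 4809 = -4161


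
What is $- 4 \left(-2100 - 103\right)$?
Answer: $8812$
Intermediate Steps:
$- 4 \left(-2100 - 103\right) = \left(-4\right) \left(-2203\right) = 8812$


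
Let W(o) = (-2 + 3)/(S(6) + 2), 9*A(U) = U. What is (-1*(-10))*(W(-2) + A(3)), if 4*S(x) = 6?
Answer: 130/21 ≈ 6.1905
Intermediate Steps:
A(U) = U/9
S(x) = 3/2 (S(x) = (¼)*6 = 3/2)
W(o) = 2/7 (W(o) = (-2 + 3)/(3/2 + 2) = 1/(7/2) = 1*(2/7) = 2/7)
(-1*(-10))*(W(-2) + A(3)) = (-1*(-10))*(2/7 + (⅑)*3) = 10*(2/7 + ⅓) = 10*(13/21) = 130/21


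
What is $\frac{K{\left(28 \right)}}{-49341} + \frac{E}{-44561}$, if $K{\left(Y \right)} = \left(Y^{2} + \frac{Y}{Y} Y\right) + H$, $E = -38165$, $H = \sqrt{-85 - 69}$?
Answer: $\frac{1846915733}{2198684301} - \frac{i \sqrt{154}}{49341} \approx 0.84001 - 0.00025151 i$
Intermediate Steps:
$H = i \sqrt{154}$ ($H = \sqrt{-154} = i \sqrt{154} \approx 12.41 i$)
$K{\left(Y \right)} = Y + Y^{2} + i \sqrt{154}$ ($K{\left(Y \right)} = \left(Y^{2} + \frac{Y}{Y} Y\right) + i \sqrt{154} = \left(Y^{2} + 1 Y\right) + i \sqrt{154} = \left(Y^{2} + Y\right) + i \sqrt{154} = \left(Y + Y^{2}\right) + i \sqrt{154} = Y + Y^{2} + i \sqrt{154}$)
$\frac{K{\left(28 \right)}}{-49341} + \frac{E}{-44561} = \frac{28 + 28^{2} + i \sqrt{154}}{-49341} - \frac{38165}{-44561} = \left(28 + 784 + i \sqrt{154}\right) \left(- \frac{1}{49341}\right) - - \frac{38165}{44561} = \left(812 + i \sqrt{154}\right) \left(- \frac{1}{49341}\right) + \frac{38165}{44561} = \left(- \frac{812}{49341} - \frac{i \sqrt{154}}{49341}\right) + \frac{38165}{44561} = \frac{1846915733}{2198684301} - \frac{i \sqrt{154}}{49341}$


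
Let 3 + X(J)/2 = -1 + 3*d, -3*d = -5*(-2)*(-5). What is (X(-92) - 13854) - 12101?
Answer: -25863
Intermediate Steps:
d = 50/3 (d = -(-5*(-2))*(-5)/3 = -10*(-5)/3 = -1/3*(-50) = 50/3 ≈ 16.667)
X(J) = 92 (X(J) = -6 + 2*(-1 + 3*(50/3)) = -6 + 2*(-1 + 50) = -6 + 2*49 = -6 + 98 = 92)
(X(-92) - 13854) - 12101 = (92 - 13854) - 12101 = -13762 - 12101 = -25863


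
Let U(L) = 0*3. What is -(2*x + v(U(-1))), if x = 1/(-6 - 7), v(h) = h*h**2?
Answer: 2/13 ≈ 0.15385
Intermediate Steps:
U(L) = 0
v(h) = h**3
x = -1/13 (x = 1/(-13) = -1/13 ≈ -0.076923)
-(2*x + v(U(-1))) = -(2*(-1/13) + 0**3) = -(-2/13 + 0) = -1*(-2/13) = 2/13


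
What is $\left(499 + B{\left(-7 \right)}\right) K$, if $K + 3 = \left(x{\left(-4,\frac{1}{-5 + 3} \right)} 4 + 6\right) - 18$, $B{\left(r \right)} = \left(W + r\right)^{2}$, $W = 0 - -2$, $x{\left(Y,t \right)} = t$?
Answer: $-8908$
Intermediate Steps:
$W = 2$ ($W = 0 + 2 = 2$)
$B{\left(r \right)} = \left(2 + r\right)^{2}$
$K = -17$ ($K = -3 - \left(12 - \frac{1}{-5 + 3} \cdot 4\right) = -3 - \left(12 - \frac{1}{-2} \cdot 4\right) = -3 + \left(\left(\left(- \frac{1}{2}\right) 4 + 6\right) - 18\right) = -3 + \left(\left(-2 + 6\right) - 18\right) = -3 + \left(4 - 18\right) = -3 - 14 = -17$)
$\left(499 + B{\left(-7 \right)}\right) K = \left(499 + \left(2 - 7\right)^{2}\right) \left(-17\right) = \left(499 + \left(-5\right)^{2}\right) \left(-17\right) = \left(499 + 25\right) \left(-17\right) = 524 \left(-17\right) = -8908$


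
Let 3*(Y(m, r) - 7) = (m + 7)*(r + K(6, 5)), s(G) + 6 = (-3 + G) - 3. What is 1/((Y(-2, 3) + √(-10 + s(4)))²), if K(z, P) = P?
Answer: 9/(61 + 9*I*√2)² ≈ 0.0021244 - 0.00092688*I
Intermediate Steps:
s(G) = -12 + G (s(G) = -6 + ((-3 + G) - 3) = -6 + (-6 + G) = -12 + G)
Y(m, r) = 7 + (5 + r)*(7 + m)/3 (Y(m, r) = 7 + ((m + 7)*(r + 5))/3 = 7 + ((7 + m)*(5 + r))/3 = 7 + ((5 + r)*(7 + m))/3 = 7 + (5 + r)*(7 + m)/3)
1/((Y(-2, 3) + √(-10 + s(4)))²) = 1/(((56/3 + (5/3)*(-2) + (7/3)*3 + (⅓)*(-2)*3) + √(-10 + (-12 + 4)))²) = 1/(((56/3 - 10/3 + 7 - 2) + √(-10 - 8))²) = 1/((61/3 + √(-18))²) = 1/((61/3 + 3*I*√2)²) = (61/3 + 3*I*√2)⁻²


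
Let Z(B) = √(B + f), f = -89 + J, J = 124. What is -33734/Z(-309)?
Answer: 16867*I*√274/137 ≈ 2037.9*I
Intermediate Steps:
f = 35 (f = -89 + 124 = 35)
Z(B) = √(35 + B) (Z(B) = √(B + 35) = √(35 + B))
-33734/Z(-309) = -33734/√(35 - 309) = -33734*(-I*√274/274) = -(-16867)*I*√274/137 = 16867*I*√274/137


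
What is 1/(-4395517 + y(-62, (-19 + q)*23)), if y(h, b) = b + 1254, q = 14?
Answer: -1/4394378 ≈ -2.2756e-7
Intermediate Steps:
y(h, b) = 1254 + b
1/(-4395517 + y(-62, (-19 + q)*23)) = 1/(-4395517 + (1254 + (-19 + 14)*23)) = 1/(-4395517 + (1254 - 5*23)) = 1/(-4395517 + (1254 - 115)) = 1/(-4395517 + 1139) = 1/(-4394378) = -1/4394378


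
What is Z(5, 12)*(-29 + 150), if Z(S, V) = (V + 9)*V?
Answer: 30492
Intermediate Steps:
Z(S, V) = V*(9 + V) (Z(S, V) = (9 + V)*V = V*(9 + V))
Z(5, 12)*(-29 + 150) = (12*(9 + 12))*(-29 + 150) = (12*21)*121 = 252*121 = 30492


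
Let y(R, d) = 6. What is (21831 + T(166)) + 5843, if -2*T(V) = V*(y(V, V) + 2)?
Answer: 27010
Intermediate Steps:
T(V) = -4*V (T(V) = -V*(6 + 2)/2 = -V*8/2 = -4*V)
(21831 + T(166)) + 5843 = (21831 - 4*166) + 5843 = (21831 - 664) + 5843 = 21167 + 5843 = 27010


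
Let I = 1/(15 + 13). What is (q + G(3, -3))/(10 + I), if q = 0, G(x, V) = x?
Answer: 84/281 ≈ 0.29893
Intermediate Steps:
I = 1/28 ≈ 0.035714
(q + G(3, -3))/(10 + I) = (0 + 3)/(10 + 1/28) = 3/(281/28) = 3*(28/281) = 84/281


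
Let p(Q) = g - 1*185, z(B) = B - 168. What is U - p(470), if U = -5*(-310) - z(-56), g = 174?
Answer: 1785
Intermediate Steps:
z(B) = -168 + B
p(Q) = -11 (p(Q) = 174 - 1*185 = 174 - 185 = -11)
U = 1774 (U = -5*(-310) - (-168 - 56) = 1550 - 1*(-224) = 1550 + 224 = 1774)
U - p(470) = 1774 - 1*(-11) = 1774 + 11 = 1785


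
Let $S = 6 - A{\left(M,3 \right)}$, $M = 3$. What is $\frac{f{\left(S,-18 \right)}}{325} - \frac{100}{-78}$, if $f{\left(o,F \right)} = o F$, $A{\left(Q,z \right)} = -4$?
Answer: $\frac{142}{195} \approx 0.7282$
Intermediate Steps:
$S = 10$ ($S = 6 - -4 = 6 + 4 = 10$)
$f{\left(o,F \right)} = F o$
$\frac{f{\left(S,-18 \right)}}{325} - \frac{100}{-78} = \frac{\left(-18\right) 10}{325} - \frac{100}{-78} = \left(-180\right) \frac{1}{325} - - \frac{50}{39} = - \frac{36}{65} + \frac{50}{39} = \frac{142}{195}$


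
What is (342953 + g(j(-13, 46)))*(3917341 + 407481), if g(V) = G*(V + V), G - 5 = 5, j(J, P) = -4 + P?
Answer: 1486843529846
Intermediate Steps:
G = 10 (G = 5 + 5 = 10)
g(V) = 20*V (g(V) = 10*(V + V) = 10*(2*V) = 20*V)
(342953 + g(j(-13, 46)))*(3917341 + 407481) = (342953 + 20*(-4 + 46))*(3917341 + 407481) = (342953 + 20*42)*4324822 = (342953 + 840)*4324822 = 343793*4324822 = 1486843529846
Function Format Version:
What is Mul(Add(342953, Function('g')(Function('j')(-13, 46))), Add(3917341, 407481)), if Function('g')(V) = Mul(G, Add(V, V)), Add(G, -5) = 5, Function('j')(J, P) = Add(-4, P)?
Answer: 1486843529846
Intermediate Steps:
G = 10 (G = Add(5, 5) = 10)
Function('g')(V) = Mul(20, V) (Function('g')(V) = Mul(10, Add(V, V)) = Mul(10, Mul(2, V)) = Mul(20, V))
Mul(Add(342953, Function('g')(Function('j')(-13, 46))), Add(3917341, 407481)) = Mul(Add(342953, Mul(20, Add(-4, 46))), Add(3917341, 407481)) = Mul(Add(342953, Mul(20, 42)), 4324822) = Mul(Add(342953, 840), 4324822) = Mul(343793, 4324822) = 1486843529846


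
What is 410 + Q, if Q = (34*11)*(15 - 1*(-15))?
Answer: 11630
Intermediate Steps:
Q = 11220 (Q = 374*(15 + 15) = 374*30 = 11220)
410 + Q = 410 + 11220 = 11630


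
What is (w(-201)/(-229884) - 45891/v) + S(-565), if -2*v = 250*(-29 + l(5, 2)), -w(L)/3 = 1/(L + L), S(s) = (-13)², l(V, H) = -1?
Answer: 3018112782659/19252785000 ≈ 156.76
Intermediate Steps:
S(s) = 169
w(L) = -3/(2*L) (w(L) = -3/(L + L) = -3*1/(2*L) = -3/(2*L))
v = 3750 (v = -125*(-29 - 1) = -125*(-30) = -½*(-7500) = 3750)
(w(-201)/(-229884) - 45891/v) + S(-565) = (-3/2/(-201)/(-229884) - 45891/3750) + 169 = (-3/2*(-1/201)*(-1/229884) - 45891*1/3750) + 169 = ((1/134)*(-1/229884) - 15297/1250) + 169 = (-1/30804456 - 15297/1250) + 169 = -235607882341/19252785000 + 169 = 3018112782659/19252785000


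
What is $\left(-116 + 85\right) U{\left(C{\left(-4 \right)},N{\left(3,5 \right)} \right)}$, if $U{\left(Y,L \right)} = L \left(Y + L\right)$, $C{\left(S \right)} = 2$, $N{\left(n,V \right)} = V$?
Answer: $-1085$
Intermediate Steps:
$U{\left(Y,L \right)} = L \left(L + Y\right)$
$\left(-116 + 85\right) U{\left(C{\left(-4 \right)},N{\left(3,5 \right)} \right)} = \left(-116 + 85\right) 5 \left(5 + 2\right) = - 31 \cdot 5 \cdot 7 = \left(-31\right) 35 = -1085$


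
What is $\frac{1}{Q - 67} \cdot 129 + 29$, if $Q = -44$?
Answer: $\frac{1030}{37} \approx 27.838$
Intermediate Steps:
$\frac{1}{Q - 67} \cdot 129 + 29 = \frac{1}{-44 - 67} \cdot 129 + 29 = \frac{1}{-111} \cdot 129 + 29 = \left(- \frac{1}{111}\right) 129 + 29 = - \frac{43}{37} + 29 = \frac{1030}{37}$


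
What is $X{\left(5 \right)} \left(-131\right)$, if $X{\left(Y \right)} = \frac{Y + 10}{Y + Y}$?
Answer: $- \frac{393}{2} \approx -196.5$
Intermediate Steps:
$X{\left(Y \right)} = \frac{10 + Y}{2 Y}$
$X{\left(5 \right)} \left(-131\right) = \frac{10 + 5}{2 \cdot 5} \left(-131\right) = \frac{1}{2} \cdot \frac{1}{5} \cdot 15 \left(-131\right) = \frac{3}{2} \left(-131\right) = - \frac{393}{2}$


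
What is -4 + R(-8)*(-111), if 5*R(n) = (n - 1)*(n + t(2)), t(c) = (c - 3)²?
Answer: -7013/5 ≈ -1402.6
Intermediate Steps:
t(c) = (-3 + c)²
R(n) = (1 + n)*(-1 + n)/5 (R(n) = ((n - 1)*(n + (-3 + 2)²))/5 = ((-1 + n)*(n + (-1)²))/5 = ((-1 + n)*(n + 1))/5 = ((-1 + n)*(1 + n))/5 = ((1 + n)*(-1 + n))/5 = (1 + n)*(-1 + n)/5)
-4 + R(-8)*(-111) = -4 + (-⅕ + (⅕)*(-8)²)*(-111) = -4 + (-⅕ + (⅕)*64)*(-111) = -4 + (-⅕ + 64/5)*(-111) = -4 + (63/5)*(-111) = -4 - 6993/5 = -7013/5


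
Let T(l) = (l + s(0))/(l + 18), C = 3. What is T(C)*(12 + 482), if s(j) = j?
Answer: 494/7 ≈ 70.571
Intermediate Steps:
T(l) = l/(18 + l) (T(l) = (l + 0)/(l + 18) = l/(18 + l))
T(C)*(12 + 482) = (3/(18 + 3))*(12 + 482) = (3/21)*494 = (3*(1/21))*494 = (1/7)*494 = 494/7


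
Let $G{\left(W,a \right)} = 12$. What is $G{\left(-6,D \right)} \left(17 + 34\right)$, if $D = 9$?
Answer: $612$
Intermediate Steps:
$G{\left(-6,D \right)} \left(17 + 34\right) = 12 \left(17 + 34\right) = 12 \cdot 51 = 612$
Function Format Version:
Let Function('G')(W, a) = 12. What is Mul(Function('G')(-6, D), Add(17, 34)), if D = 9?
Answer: 612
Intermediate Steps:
Mul(Function('G')(-6, D), Add(17, 34)) = Mul(12, Add(17, 34)) = Mul(12, 51) = 612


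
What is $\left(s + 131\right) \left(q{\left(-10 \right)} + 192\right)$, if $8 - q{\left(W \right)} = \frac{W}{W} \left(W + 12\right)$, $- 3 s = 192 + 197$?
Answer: $264$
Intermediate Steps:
$s = - \frac{389}{3}$ ($s = - \frac{192 + 197}{3} = \left(- \frac{1}{3}\right) 389 = - \frac{389}{3} \approx -129.67$)
$q{\left(W \right)} = -4 - W$ ($q{\left(W \right)} = 8 - \frac{W}{W} \left(W + 12\right) = 8 - 1 \left(12 + W\right) = 8 - \left(12 + W\right) = -4 - W$)
$\left(s + 131\right) \left(q{\left(-10 \right)} + 192\right) = \left(- \frac{389}{3} + 131\right) \left(\left(-4 - -10\right) + 192\right) = \frac{4 \left(\left(-4 + 10\right) + 192\right)}{3} = \frac{4 \left(6 + 192\right)}{3} = \frac{4}{3} \cdot 198 = 264$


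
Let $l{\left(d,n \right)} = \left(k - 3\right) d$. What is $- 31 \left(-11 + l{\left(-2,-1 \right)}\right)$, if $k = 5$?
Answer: $465$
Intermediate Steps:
$l{\left(d,n \right)} = 2 d$ ($l{\left(d,n \right)} = \left(5 - 3\right) d = 2 d$)
$- 31 \left(-11 + l{\left(-2,-1 \right)}\right) = - 31 \left(-11 + 2 \left(-2\right)\right) = - 31 \left(-11 - 4\right) = \left(-31\right) \left(-15\right) = 465$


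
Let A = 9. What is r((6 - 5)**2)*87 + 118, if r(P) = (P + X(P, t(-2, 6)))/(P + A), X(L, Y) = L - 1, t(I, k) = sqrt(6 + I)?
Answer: 1267/10 ≈ 126.70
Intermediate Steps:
X(L, Y) = -1 + L
r(P) = (-1 + 2*P)/(9 + P) (r(P) = (P + (-1 + P))/(P + 9) = (-1 + 2*P)/(9 + P))
r((6 - 5)**2)*87 + 118 = ((-1 + 2*(6 - 5)**2)/(9 + (6 - 5)**2))*87 + 118 = ((-1 + 2*1**2)/(9 + 1**2))*87 + 118 = ((-1 + 2*1)/(9 + 1))*87 + 118 = ((-1 + 2)/10)*87 + 118 = ((1/10)*1)*87 + 118 = (1/10)*87 + 118 = 87/10 + 118 = 1267/10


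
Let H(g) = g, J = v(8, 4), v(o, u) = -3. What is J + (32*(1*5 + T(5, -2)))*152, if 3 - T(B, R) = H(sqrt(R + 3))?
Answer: 34045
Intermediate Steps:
J = -3
T(B, R) = 3 - sqrt(3 + R) (T(B, R) = 3 - sqrt(R + 3) = 3 - sqrt(3 + R))
J + (32*(1*5 + T(5, -2)))*152 = -3 + (32*(1*5 + (3 - sqrt(3 - 2))))*152 = -3 + (32*(5 + (3 - sqrt(1))))*152 = -3 + (32*(5 + (3 - 1*1)))*152 = -3 + (32*(5 + (3 - 1)))*152 = -3 + (32*(5 + 2))*152 = -3 + (32*7)*152 = -3 + 224*152 = -3 + 34048 = 34045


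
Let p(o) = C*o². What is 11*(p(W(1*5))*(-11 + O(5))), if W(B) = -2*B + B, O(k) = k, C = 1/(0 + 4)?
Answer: -825/2 ≈ -412.50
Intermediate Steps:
C = ¼ (C = 1/4 = ¼ ≈ 0.25000)
W(B) = -B
p(o) = o²/4
11*(p(W(1*5))*(-11 + O(5))) = 11*(((-5)²/4)*(-11 + 5)) = 11*(((-1*5)²/4)*(-6)) = 11*(((¼)*(-5)²)*(-6)) = 11*(((¼)*25)*(-6)) = 11*((25/4)*(-6)) = 11*(-75/2) = -825/2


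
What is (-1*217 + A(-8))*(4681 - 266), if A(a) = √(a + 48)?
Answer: -958055 + 8830*√10 ≈ -9.3013e+5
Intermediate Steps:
A(a) = √(48 + a)
(-1*217 + A(-8))*(4681 - 266) = (-1*217 + √(48 - 8))*(4681 - 266) = (-217 + √40)*4415 = (-217 + 2*√10)*4415 = -958055 + 8830*√10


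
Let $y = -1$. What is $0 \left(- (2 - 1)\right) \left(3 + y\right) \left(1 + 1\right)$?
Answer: $0$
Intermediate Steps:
$0 \left(- (2 - 1)\right) \left(3 + y\right) \left(1 + 1\right) = 0 \left(- (2 - 1)\right) \left(3 - 1\right) \left(1 + 1\right) = 0 \left(\left(-1\right) 1\right) 2 \cdot 2 = 0 \left(-1\right) 4 = 0 \cdot 4 = 0$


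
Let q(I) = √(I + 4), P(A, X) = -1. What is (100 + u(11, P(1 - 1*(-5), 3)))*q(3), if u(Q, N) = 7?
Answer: 107*√7 ≈ 283.10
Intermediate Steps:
q(I) = √(4 + I)
(100 + u(11, P(1 - 1*(-5), 3)))*q(3) = (100 + 7)*√(4 + 3) = 107*√7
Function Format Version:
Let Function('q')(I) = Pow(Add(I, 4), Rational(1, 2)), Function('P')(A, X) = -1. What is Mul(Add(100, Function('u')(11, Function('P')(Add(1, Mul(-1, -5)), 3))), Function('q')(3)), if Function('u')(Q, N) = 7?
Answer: Mul(107, Pow(7, Rational(1, 2))) ≈ 283.10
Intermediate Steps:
Function('q')(I) = Pow(Add(4, I), Rational(1, 2))
Mul(Add(100, Function('u')(11, Function('P')(Add(1, Mul(-1, -5)), 3))), Function('q')(3)) = Mul(Add(100, 7), Pow(Add(4, 3), Rational(1, 2))) = Mul(107, Pow(7, Rational(1, 2)))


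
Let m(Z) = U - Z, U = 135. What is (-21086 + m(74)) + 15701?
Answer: -5324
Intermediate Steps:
m(Z) = 135 - Z
(-21086 + m(74)) + 15701 = (-21086 + (135 - 1*74)) + 15701 = (-21086 + (135 - 74)) + 15701 = (-21086 + 61) + 15701 = -21025 + 15701 = -5324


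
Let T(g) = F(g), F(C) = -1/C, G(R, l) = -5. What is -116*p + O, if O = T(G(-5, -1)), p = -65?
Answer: 37701/5 ≈ 7540.2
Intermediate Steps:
T(g) = -1/g
O = 1/5 (O = -1/(-5) = -1*(-1/5) = 1/5 ≈ 0.20000)
-116*p + O = -116*(-65) + 1/5 = 7540 + 1/5 = 37701/5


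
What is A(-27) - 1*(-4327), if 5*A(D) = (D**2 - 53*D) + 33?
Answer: 23828/5 ≈ 4765.6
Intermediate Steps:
A(D) = 33/5 - 53*D/5 + D**2/5 (A(D) = ((D**2 - 53*D) + 33)/5 = (33 + D**2 - 53*D)/5 = 33/5 - 53*D/5 + D**2/5)
A(-27) - 1*(-4327) = (33/5 - 53/5*(-27) + (1/5)*(-27)**2) - 1*(-4327) = (33/5 + 1431/5 + (1/5)*729) + 4327 = (33/5 + 1431/5 + 729/5) + 4327 = 2193/5 + 4327 = 23828/5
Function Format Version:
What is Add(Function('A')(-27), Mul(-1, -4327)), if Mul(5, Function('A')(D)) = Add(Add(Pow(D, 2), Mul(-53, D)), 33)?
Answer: Rational(23828, 5) ≈ 4765.6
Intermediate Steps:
Function('A')(D) = Add(Rational(33, 5), Mul(Rational(-53, 5), D), Mul(Rational(1, 5), Pow(D, 2))) (Function('A')(D) = Mul(Rational(1, 5), Add(Add(Pow(D, 2), Mul(-53, D)), 33)) = Mul(Rational(1, 5), Add(33, Pow(D, 2), Mul(-53, D))) = Add(Rational(33, 5), Mul(Rational(-53, 5), D), Mul(Rational(1, 5), Pow(D, 2))))
Add(Function('A')(-27), Mul(-1, -4327)) = Add(Add(Rational(33, 5), Mul(Rational(-53, 5), -27), Mul(Rational(1, 5), Pow(-27, 2))), Mul(-1, -4327)) = Add(Add(Rational(33, 5), Rational(1431, 5), Mul(Rational(1, 5), 729)), 4327) = Add(Add(Rational(33, 5), Rational(1431, 5), Rational(729, 5)), 4327) = Add(Rational(2193, 5), 4327) = Rational(23828, 5)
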